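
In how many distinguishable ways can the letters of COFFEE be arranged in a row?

COFFEE has 6 letters with E appearing twice and F appearing twice.
Dividing 6! = 720 by 2!·2! = 4 for the repeated letters gives 180.

180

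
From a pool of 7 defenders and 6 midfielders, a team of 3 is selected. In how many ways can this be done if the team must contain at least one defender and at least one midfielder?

231

With no constraint there are C(13,3) = 286 possible selections.
Selections missing a whole group: no defenders → C(6,3) = 20; no midfielders → C(7,3) = 35.
Both groups omitted at once is impossible, so 286 − 55 = 231.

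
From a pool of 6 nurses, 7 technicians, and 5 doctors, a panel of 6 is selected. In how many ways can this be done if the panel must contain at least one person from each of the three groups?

Total 6-person selections from all 18: C(18,6) = 18564.
Selections missing a whole group: no nurses → C(12,6) = 924; no technicians → C(11,6) = 462; no doctors → C(13,6) = 1716.
Add back selections omitting two groups (i.e. drawn from a single group): C(6,6) + C(7,6) + C(5,6) = 8.
By inclusion–exclusion: 18564 − 3102 + 8 = 15470.

15470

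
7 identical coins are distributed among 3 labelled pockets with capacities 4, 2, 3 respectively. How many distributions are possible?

6

Without the upper bounds there are C(9,2) = 36 ways to split 7 among 3 pockets.
Subtract solutions that violate a single cap (substitute x_i' = x_i − (cap_i+1)): x_1 ≥ 5 gives C(4,2) = 6; x_2 ≥ 3 gives C(6,2) = 15; x_3 ≥ 4 gives C(5,2) = 10. Together 31.
Add back pairs where two caps are both exceeded: 0 + 0 + 1 = 1.
By inclusion–exclusion the count is 36 − 31 + 1 = 6.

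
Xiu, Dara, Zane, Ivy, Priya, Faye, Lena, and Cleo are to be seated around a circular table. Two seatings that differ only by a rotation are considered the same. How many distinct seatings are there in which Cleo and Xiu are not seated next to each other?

All circular seatings of 8 people number (7)! = 5040.
Those with Cleo next to Xiu: fuse the pair into one unit and seat 7 units around a circle — 2·(6)! = 1440.
Subtracting, 5040 − 1440 = 3600.

3600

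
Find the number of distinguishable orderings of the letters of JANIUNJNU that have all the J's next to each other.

3360

Treat the 2 copies of J as a single block. The multiset to arrange is then {JJ, A, I, N, N, N, U, U}, 8 items in all.
That gives (8)!/(3!·2!) = 3360 arrangements.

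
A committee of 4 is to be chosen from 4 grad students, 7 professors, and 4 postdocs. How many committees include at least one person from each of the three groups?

672

Unrestricted: C(15,4) = 1365 ways to pick any 4 of the 15.
Subtract selections that omit an entire group: no grad students → C(11,4) = 330; no professors → C(8,4) = 70; no postdocs → C(11,4) = 330.
Add back selections omitting two groups (i.e. drawn from a single group): C(4,4) + C(7,4) + C(4,4) = 37.
By inclusion–exclusion: 1365 − 730 + 37 = 672.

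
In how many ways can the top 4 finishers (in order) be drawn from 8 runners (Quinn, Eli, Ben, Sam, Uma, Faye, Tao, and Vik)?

This is an ordered selection of 4 from 8: P(8,4).
That gives 8 × 7 × 6 × 5 = 1680.

1680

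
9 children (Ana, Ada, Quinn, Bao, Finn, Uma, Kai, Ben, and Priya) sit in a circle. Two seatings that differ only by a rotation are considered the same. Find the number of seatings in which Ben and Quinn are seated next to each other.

Glue Ben and Quinn into a block (2 internal orders). Seating 8 units around a circle gives (7)! arrangements.
So 2 × (7)! = 2 × 5040 = 10080.

10080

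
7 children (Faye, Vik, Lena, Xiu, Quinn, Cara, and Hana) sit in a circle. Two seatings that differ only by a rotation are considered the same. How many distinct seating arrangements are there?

720

Fix one person's seat to break rotational symmetry; the remaining 6 people can be arranged in (6)! = 720 ways.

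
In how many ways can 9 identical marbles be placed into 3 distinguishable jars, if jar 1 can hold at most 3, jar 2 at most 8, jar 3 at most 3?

15

By stars and bars, unrestricted non-negative solutions to x_1+…+x_3 = 9 number C(9+2,2) = 55.
Subtract solutions that violate a single cap (substitute x_i' = x_i − (cap_i+1)): x_1 ≥ 4 gives C(7,2) = 21; x_2 ≥ 9 gives C(2,2) = 1; x_3 ≥ 4 gives C(7,2) = 21. Together 43.
Add back pairs where two caps are both exceeded: 0 + 3 + 0 = 3.
By inclusion–exclusion the count is 55 − 43 + 3 = 15.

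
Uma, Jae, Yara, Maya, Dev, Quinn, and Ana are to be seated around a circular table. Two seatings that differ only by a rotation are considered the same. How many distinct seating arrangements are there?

Around a circle, 7 distinct people have 7!/7 = (6)! = 720 rotationally distinct seatings.

720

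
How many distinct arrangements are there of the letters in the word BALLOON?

1260

BALLOON has 7 letters with L appearing twice and O appearing twice.
Dividing 7! = 5040 by 2!·2! = 4 for the repeated letters gives 1260.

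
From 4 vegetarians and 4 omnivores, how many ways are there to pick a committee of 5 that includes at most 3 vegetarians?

Split by how many vegetarians are chosen (0 through 3).
Sum: C(4,0)·C(4,5) + C(4,1)·C(4,4) + C(4,2)·C(4,3) + C(4,3)·C(4,2) = 0 + 4 + 24 + 24 = 52.

52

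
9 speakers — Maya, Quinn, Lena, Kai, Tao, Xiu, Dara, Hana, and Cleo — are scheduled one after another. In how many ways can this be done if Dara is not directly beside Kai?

Of the 9! = 362880 arrangements, those with Dara and Kai adjacent number 2 × 8! = 80640 (treat the pair as a block with 2 internal orders).
Complementary counting: 362880 − 80640 = 282240.

282240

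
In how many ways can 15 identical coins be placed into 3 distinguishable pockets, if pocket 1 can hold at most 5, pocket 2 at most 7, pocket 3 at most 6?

10

Without the upper bounds there are C(17,2) = 136 ways to split 15 among 3 pockets.
Subtract solutions that violate a single cap (substitute x_i' = x_i − (cap_i+1)): x_1 ≥ 6 gives C(11,2) = 55; x_2 ≥ 8 gives C(9,2) = 36; x_3 ≥ 7 gives C(10,2) = 45. Together 136.
Add back pairs where two caps are both exceeded: 3 + 6 + 1 = 10.
By inclusion–exclusion the count is 136 − 136 + 10 = 10.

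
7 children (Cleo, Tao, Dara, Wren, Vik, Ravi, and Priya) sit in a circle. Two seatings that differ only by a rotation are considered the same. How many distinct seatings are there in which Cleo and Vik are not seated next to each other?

480

Without the restriction there are (6)! = 720 seatings.
Seatings with Cleo beside Vik: treat them as a block with 2 internal orders, giving 2 × (5)! = 240.
Subtracting, 720 − 240 = 480.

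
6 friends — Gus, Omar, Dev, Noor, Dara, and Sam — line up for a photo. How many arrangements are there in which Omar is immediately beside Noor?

Treat {Omar, Noor} as a single unit. There are 5 units to order, and the pair itself can be ordered 2 ways.
So the count is 2·(5)! = 240.

240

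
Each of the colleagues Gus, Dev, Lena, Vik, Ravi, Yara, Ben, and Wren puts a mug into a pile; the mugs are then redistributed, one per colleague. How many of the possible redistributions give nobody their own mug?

14833

Count assignments avoiding every fixed point. For any j of the 8 colleagues fixed to their own mug, the other 8−j can be arranged in (8−j)! ways.
By inclusion–exclusion this is Σ_{j=0}^{8} (−1)^j C(8,j)·(8−j)!.
Computing: 40320 − 40320 + 20160 − 6720 + 1680 − 336 + 56 − 8 + 1 = 14833.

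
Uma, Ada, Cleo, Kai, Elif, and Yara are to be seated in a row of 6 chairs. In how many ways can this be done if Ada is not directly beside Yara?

480

Of the 6! = 720 arrangements, those with Ada and Yara adjacent number 2 × 5! = 240 (treat the pair as a block with 2 internal orders).
So 720 − 240 = 480 arrangements keep them apart.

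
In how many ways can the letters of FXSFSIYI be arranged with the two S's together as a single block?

1260

Treat the 2 copies of S as a single block. The multiset to arrange is then {SS, F, F, I, I, X, Y}, 7 items in all.
That gives (7)!/(2!·2!) = 1260 arrangements.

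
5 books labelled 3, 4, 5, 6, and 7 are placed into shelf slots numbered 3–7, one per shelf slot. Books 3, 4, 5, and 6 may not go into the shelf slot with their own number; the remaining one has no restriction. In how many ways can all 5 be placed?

Let Aᵢ (for 3 ≤ i ≤ 6) be the placements that put book i in its forbidden shelf slot. Any j of these fix j positions, leaving (5−j)! ways to fill the rest, and there are C(4,j) ways to pick which j.
By inclusion–exclusion, the number of valid placements is Σ_{j=0}^{4} (−1)^j C(4,j)·(5−j)!.
Computing: 120 − 96 + 36 − 8 + 1 = 53.

53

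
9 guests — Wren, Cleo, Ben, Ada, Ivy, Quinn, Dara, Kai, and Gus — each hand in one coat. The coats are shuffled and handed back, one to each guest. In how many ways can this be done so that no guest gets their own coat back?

This is the derangement count D_9: permutations of 9 items with no fixed point.
By inclusion–exclusion this is Σ_{j=0}^{9} (−1)^j C(9,j)·(9−j)!.
Computing: 362880 − 362880 + 181440 − 60480 + 15120 − 3024 + 504 − 72 + 9 − 1 = 133496.

133496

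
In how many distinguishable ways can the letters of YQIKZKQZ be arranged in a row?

5040

The 8 letters of YQIKZKQZ have repeats: K appearing twice, Q appearing twice, and Z appearing twice.
So there are 8! / (2!·2!·2!) = 5040 distinguishable arrangements.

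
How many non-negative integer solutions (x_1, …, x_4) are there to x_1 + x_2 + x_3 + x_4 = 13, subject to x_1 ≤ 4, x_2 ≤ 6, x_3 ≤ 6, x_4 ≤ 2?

By stars and bars, unrestricted non-negative solutions to x_1+…+x_4 = 13 number C(13+3,3) = 560.
Subtract solutions that violate a single cap (substitute x_i' = x_i − (cap_i+1)): x_1 ≥ 5 gives C(11,3) = 165; x_2 ≥ 7 gives C(9,3) = 84; x_3 ≥ 7 gives C(9,3) = 84; x_4 ≥ 3 gives C(13,3) = 286. Together 619.
Add back pairs where two caps are both exceeded: 4 + 4 + 56 + 0 + 20 + 20 = 104.
By inclusion–exclusion the count is 560 − 619 + 104 = 45.

45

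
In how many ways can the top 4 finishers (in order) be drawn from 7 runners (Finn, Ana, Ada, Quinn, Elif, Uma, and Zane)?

There are 7 choices for 1st place, 6 for 2nd, and so on down to 4 for position 4.
That gives 7 × 6 × 5 × 4 = 840.

840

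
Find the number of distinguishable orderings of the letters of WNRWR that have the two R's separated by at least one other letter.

Total arrangements of WNRWR: 5!/(2!·2!) = 30.
Arrangements with the R's together: treat RR as one letter, giving (4)!/(2!) = 12.
Subtracting, 30 − 12 = 18 arrangements keep the R's apart.

18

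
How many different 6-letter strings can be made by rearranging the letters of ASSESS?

30

The 6 letters of ASSESS have repeats: S appearing 4 times.
Dividing 6! = 720 by 4! = 24 for the repeated letters gives 30.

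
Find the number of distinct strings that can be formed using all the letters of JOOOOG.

30

Letter multiplicities in JOOOOG: G×1, J×1, O×4.
The number of distinct arrangements is 6!/(4!) = 720/24 = 30.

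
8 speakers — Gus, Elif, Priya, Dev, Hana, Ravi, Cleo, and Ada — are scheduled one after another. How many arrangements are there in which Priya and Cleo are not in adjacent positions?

30240

There are 8! = 40320 arrangements in all. If Priya and Cleo are adjacent, merging them into one block gives 2·(7)! = 10080 arrangements.
Complementary counting: 40320 − 10080 = 30240.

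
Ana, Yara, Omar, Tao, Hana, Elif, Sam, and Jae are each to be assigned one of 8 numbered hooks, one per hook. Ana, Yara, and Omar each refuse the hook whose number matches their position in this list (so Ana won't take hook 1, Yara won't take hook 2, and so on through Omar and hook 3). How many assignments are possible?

27240

Let Aᵢ (for i ∈ {1, 2, 3}) be the placements that put person i in their forbidden hook. Any j of these fix j positions, leaving (8−j)! ways to fill the rest, and there are C(3,j) ways to pick which j.
By inclusion–exclusion, the number of valid placements is Σ_{j=0}^{3} (−1)^j C(3,j)·(8−j)!.
Computing: 40320 − 15120 + 2160 − 120 = 27240.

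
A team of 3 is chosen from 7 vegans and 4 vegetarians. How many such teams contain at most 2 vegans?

130

Split by how many vegans are chosen (0 through 2).
Sum: C(7,0)·C(4,3) + C(7,1)·C(4,2) + C(7,2)·C(4,1) = 4 + 42 + 84 = 130.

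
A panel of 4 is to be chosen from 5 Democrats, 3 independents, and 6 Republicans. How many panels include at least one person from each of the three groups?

495

Unrestricted: C(14,4) = 1001 ways to pick any 4 of the 14.
Selections missing a whole group: no Democrats → C(9,4) = 126; no independents → C(11,4) = 330; no Republicans → C(8,4) = 70.
Add back selections omitting two groups (i.e. drawn from a single group): C(5,4) + C(3,4) + C(6,4) = 20.
By inclusion–exclusion: 1001 − 526 + 20 = 495.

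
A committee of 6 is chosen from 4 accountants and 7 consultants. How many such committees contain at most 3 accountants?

Split by how many accountants are chosen (0 through 3).
Sum: C(4,0)·C(7,6) + C(4,1)·C(7,5) + C(4,2)·C(7,4) + C(4,3)·C(7,3) = 7 + 84 + 210 + 140 = 441.

441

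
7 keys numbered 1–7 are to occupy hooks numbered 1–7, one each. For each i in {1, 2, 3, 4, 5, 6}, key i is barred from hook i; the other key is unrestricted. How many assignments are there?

2119

Let Aᵢ (for 1 ≤ i ≤ 6) be the placements that put key i in its forbidden hook. Any j of these fix j positions, leaving (7−j)! ways to fill the rest, and there are C(6,j) ways to pick which j.
By inclusion–exclusion, the number of valid placements is Σ_{j=0}^{6} (−1)^j C(6,j)·(7−j)!.
Computing: 5040 − 4320 + 1800 − 480 + 90 − 12 + 1 = 2119.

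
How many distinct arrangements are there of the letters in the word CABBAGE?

1260

The 7 letters of CABBAGE have repeats: A appearing twice and B appearing twice.
So there are 7! / (2!·2!) = 1260 distinguishable arrangements.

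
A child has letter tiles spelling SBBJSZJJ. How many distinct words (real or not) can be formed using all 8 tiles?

1680

SBBJSZJJ has 8 letters with B appearing twice, J appearing 3 times, and S appearing twice.
The number of distinct arrangements is 8!/(3!·2!·2!) = 40320/24 = 1680.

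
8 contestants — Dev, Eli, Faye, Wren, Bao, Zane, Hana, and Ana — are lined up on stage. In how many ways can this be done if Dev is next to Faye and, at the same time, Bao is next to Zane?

Treat {Dev,Faye} as one block (2 orders) and {Bao,Zane} as another (2 orders).
That leaves 6 units to arrange: 2 × 2 × 6! = 4 × 720 = 2880.

2880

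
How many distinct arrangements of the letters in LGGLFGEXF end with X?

Fix X in the last position and arrange the remaining 8 letters.
Those 8 letters have F appearing twice, G appearing 3 times, and L appearing twice, giving (8)!/(3!·2!·2!) = 1680.

1680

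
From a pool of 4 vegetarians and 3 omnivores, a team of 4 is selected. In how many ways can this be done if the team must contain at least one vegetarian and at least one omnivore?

Total 4-person selections from all 7: C(7,4) = 35.
Subtract selections that omit an entire group: no vegetarians → C(3,4) = 0; no omnivores → C(4,4) = 1.
Both groups omitted at once is impossible, so 35 − 1 = 34.

34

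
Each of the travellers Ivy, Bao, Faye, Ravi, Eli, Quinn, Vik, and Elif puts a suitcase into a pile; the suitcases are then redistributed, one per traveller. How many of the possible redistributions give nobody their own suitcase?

14833

Let Aᵢ be the assignments in which traveller i gets their own suitcase. We want the size of the complement of A₁∪…∪A_8.
By inclusion–exclusion this is Σ_{j=0}^{8} (−1)^j C(8,j)·(8−j)!.
Computing: 40320 − 40320 + 20160 − 6720 + 1680 − 336 + 56 − 8 + 1 = 14833.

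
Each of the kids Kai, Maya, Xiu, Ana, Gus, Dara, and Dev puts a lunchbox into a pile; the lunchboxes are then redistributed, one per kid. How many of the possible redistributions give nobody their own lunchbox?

This is the derangement count D_7: permutations of 7 items with no fixed point.
By inclusion–exclusion this is Σ_{j=0}^{7} (−1)^j C(7,j)·(7−j)!.
Computing: 5040 − 5040 + 2520 − 840 + 210 − 42 + 7 − 1 = 1854.

1854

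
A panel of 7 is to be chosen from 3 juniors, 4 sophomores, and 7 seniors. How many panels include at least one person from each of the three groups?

With no constraint there are C(14,7) = 3432 possible selections.
Selections missing a whole group: no juniors → C(11,7) = 330; no sophomores → C(10,7) = 120; no seniors → C(7,7) = 1.
Add back selections omitting two groups (i.e. drawn from a single group): C(3,7) + C(4,7) + C(7,7) = 1.
By inclusion–exclusion: 3432 − 451 + 1 = 2982.

2982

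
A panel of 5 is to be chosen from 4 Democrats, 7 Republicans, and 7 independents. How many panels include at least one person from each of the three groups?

5684

With no constraint there are C(18,5) = 8568 possible selections.
Subtract selections that omit an entire group: no Democrats → C(14,5) = 2002; no Republicans → C(11,5) = 462; no independents → C(11,5) = 462.
Add back selections omitting two groups (i.e. drawn from a single group): C(4,5) + C(7,5) + C(7,5) = 42.
By inclusion–exclusion: 8568 − 2926 + 42 = 5684.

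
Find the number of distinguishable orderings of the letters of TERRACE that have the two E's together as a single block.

360

Treat the 2 copies of E as a single block. The multiset to arrange is then {EE, A, C, R, R, T}, 6 items in all.
That gives (6)!/(2!) = 360 arrangements.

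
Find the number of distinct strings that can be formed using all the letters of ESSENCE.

Letter multiplicities in ESSENCE: C×1, E×3, N×1, S×2.
So there are 7! / (3!·2!) = 420 distinguishable arrangements.

420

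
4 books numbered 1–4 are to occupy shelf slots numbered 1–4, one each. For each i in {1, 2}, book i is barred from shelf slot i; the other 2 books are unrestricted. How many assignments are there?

Let Aᵢ (for i ∈ {1, 2}) be the placements that put book i in its forbidden shelf slot. Any j of these fix j positions, leaving (4−j)! ways to fill the rest, and there are C(2,j) ways to pick which j.
By inclusion–exclusion, the number of valid placements is Σ_{j=0}^{2} (−1)^j C(2,j)·(4−j)!.
Computing: 24 − 12 + 2 = 14.

14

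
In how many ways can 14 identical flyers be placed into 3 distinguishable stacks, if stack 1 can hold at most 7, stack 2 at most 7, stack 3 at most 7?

Ignoring the caps, the number of non-negative solutions to x_1+…+x_3 = 14 is C(16,2) = 120.
Subtract solutions that violate a single cap (substitute x_i' = x_i − (cap_i+1)): x_1 ≥ 8 gives C(8,2) = 28; x_2 ≥ 8 gives C(8,2) = 28; x_3 ≥ 8 gives C(8,2) = 28. Together 84.
No two caps can be exceeded simultaneously, so the pair terms are all 0.
By inclusion–exclusion the count is 120 − 84 + 0 = 36.

36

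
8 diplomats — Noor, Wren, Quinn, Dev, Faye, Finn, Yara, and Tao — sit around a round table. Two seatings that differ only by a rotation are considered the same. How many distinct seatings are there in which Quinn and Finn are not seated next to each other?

3600

Without the restriction there are (7)! = 5040 seatings.
Those with Quinn next to Finn: fuse the pair into one unit and seat 7 units around a circle — 2·(6)! = 1440.
Subtracting, 5040 − 1440 = 3600.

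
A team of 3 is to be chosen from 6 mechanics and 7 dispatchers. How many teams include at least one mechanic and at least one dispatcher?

Unrestricted: C(13,3) = 286 ways to pick any 3 of the 13.
Subtract selections that omit an entire group: no mechanics → C(7,3) = 35; no dispatchers → C(6,3) = 20.
Both groups omitted at once is impossible, so 286 − 55 = 231.

231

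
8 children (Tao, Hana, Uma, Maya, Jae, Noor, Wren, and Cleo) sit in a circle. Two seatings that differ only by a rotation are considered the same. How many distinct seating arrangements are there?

Fix one person's seat to break rotational symmetry; the remaining 7 people can be arranged in (7)! = 5040 ways.

5040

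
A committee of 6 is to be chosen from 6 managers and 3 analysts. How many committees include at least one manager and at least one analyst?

Total 6-person selections from all 9: C(9,6) = 84.
Selections missing a whole group: no managers → C(3,6) = 0; no analysts → C(6,6) = 1.
Both groups omitted at once is impossible, so 84 − 1 = 83.

83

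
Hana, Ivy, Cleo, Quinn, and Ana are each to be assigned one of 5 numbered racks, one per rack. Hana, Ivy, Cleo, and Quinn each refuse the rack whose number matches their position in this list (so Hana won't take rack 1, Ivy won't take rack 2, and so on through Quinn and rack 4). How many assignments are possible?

Let Aᵢ (for 1 ≤ i ≤ 4) be the placements that put person i in their forbidden rack. Any j of these fix j positions, leaving (5−j)! ways to fill the rest, and there are C(4,j) ways to pick which j.
By inclusion–exclusion, the number of valid placements is Σ_{j=0}^{4} (−1)^j C(4,j)·(5−j)!.
Computing: 120 − 96 + 36 − 8 + 1 = 53.

53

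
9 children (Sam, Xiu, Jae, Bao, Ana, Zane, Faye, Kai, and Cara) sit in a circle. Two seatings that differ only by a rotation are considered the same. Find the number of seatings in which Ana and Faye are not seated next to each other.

30240

All circular seatings of 9 people number (8)! = 40320.
Those with Ana next to Faye: fuse the pair into one unit and seat 8 units around a circle — 2·(7)! = 10080.
Subtracting, 40320 − 10080 = 30240.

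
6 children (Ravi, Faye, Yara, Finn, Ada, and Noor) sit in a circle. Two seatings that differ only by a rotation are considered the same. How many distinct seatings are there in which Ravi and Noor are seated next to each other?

48

Treat {Ravi, Noor} as one unit (2 internal orders) and seat the resulting 5 units around the table: (4)! circular arrangements.
So 2 × (4)! = 2 × 24 = 48.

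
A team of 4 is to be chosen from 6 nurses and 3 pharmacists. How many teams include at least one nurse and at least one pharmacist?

With no constraint there are C(9,4) = 126 possible selections.
Subtract selections that omit an entire group: no nurses → C(3,4) = 0; no pharmacists → C(6,4) = 15.
Both groups omitted at once is impossible, so 126 − 15 = 111.

111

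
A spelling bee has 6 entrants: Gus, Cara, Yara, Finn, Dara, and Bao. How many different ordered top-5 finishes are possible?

720

This is an ordered selection of 5 from 6: P(6,5).
That gives 6 × 5 × 4 × 3 × 2 = 720.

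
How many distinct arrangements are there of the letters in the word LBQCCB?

180

Letter multiplicities in LBQCCB: B×2, C×2, L×1, Q×1.
Dividing 6! = 720 by 2!·2! = 4 for the repeated letters gives 180.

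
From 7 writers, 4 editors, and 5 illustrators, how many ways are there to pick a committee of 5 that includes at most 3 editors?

4356

Split by how many editors are chosen (0 through 3).
Sum: C(4,0)·C(12,5) + C(4,1)·C(12,4) + C(4,2)·C(12,3) + C(4,3)·C(12,2) = 792 + 1980 + 1320 + 264 = 4356.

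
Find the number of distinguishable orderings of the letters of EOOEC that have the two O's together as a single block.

12

Treat the 2 copies of O as a single block. The multiset to arrange is then {OO, C, E, E}, 4 items in all.
That gives (4)!/(2!) = 12 arrangements.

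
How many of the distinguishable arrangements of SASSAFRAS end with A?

Fix A in the last position and arrange the remaining 8 letters.
Those 8 letters have A appearing twice and S appearing 4 times, giving (8)!/(4!·2!) = 840.

840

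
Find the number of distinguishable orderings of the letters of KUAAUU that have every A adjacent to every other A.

20

Treat the 2 copies of A as a single block. The multiset to arrange is then {AA, K, U, U, U}, 5 items in all.
That gives (5)!/(3!) = 20 arrangements.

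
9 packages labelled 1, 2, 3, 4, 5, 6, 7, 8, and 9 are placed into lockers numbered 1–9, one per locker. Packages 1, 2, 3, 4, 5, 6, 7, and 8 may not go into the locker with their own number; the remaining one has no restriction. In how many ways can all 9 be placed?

148329

Let Aᵢ (for 1 ≤ i ≤ 8) be the placements that put package i in its forbidden locker. Any j of these fix j positions, leaving (9−j)! ways to fill the rest, and there are C(8,j) ways to pick which j.
By inclusion–exclusion, the number of valid placements is Σ_{j=0}^{8} (−1)^j C(8,j)·(9−j)!.
Computing: 362880 − 322560 + 141120 − 40320 + 8400 − 1344 + 168 − 16 + 1 = 148329.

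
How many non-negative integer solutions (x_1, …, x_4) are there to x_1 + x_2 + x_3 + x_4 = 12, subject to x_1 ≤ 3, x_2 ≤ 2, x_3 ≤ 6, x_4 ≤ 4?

By stars and bars, unrestricted non-negative solutions to x_1+…+x_4 = 12 number C(12+3,3) = 455.
Subtract solutions that violate a single cap (substitute x_i' = x_i − (cap_i+1)): x_1 ≥ 4 gives C(11,3) = 165; x_2 ≥ 3 gives C(12,3) = 220; x_3 ≥ 7 gives C(8,3) = 56; x_4 ≥ 5 gives C(10,3) = 120. Together 561.
Add back pairs where two caps are both exceeded: 56 + 4 + 20 + 10 + 35 + 1 = 126.
Subtract triples: 0 + 1 + 0 + 0 = 1.
By inclusion–exclusion the count is 455 − 561 + 126 − 1 = 19.

19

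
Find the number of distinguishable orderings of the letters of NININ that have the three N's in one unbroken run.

3

Treat the 3 copies of N as a single block. The multiset to arrange is then {NNN, I, I}, 3 items in all.
That gives (3)!/(2!) = 3 arrangements.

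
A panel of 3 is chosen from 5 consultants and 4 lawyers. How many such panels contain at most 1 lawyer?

Split by how many lawyers are chosen (0 through 1).
Sum: C(4,0)·C(5,3) + C(4,1)·C(5,2) = 10 + 40 = 50.

50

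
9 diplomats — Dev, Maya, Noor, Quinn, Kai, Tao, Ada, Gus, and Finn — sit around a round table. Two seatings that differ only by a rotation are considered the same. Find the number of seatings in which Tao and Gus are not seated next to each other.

30240

Without the restriction there are (8)! = 40320 seatings.
Those with Tao next to Gus: fuse the pair into one unit and seat 8 units around a circle — 2·(7)! = 10080.
Subtracting, 40320 − 10080 = 30240.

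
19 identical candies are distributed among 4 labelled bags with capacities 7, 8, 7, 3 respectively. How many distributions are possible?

74

Ignoring the caps, the number of non-negative solutions to x_1+…+x_4 = 19 is C(22,3) = 1540.
Subtract solutions that violate a single cap (substitute x_i' = x_i − (cap_i+1)): x_1 ≥ 8 gives C(14,3) = 364; x_2 ≥ 9 gives C(13,3) = 286; x_3 ≥ 8 gives C(14,3) = 364; x_4 ≥ 4 gives C(18,3) = 816. Together 1830.
Add back pairs where two caps are both exceeded: 10 + 20 + 120 + 10 + 84 + 120 = 364.
By inclusion–exclusion the count is 1540 − 1830 + 364 = 74.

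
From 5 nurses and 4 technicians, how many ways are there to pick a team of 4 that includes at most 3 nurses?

Split by how many nurses are chosen (0 through 3).
Sum: C(5,0)·C(4,4) + C(5,1)·C(4,3) + C(5,2)·C(4,2) + C(5,3)·C(4,1) = 1 + 20 + 60 + 40 = 121.

121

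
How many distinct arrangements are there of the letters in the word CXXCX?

Letter multiplicities in CXXCX: C×2, X×3.
The number of distinct arrangements is 5!/(3!·2!) = 120/12 = 10.

10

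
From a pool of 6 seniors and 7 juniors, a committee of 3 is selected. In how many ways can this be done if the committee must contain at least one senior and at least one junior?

231

Total 3-person selections from all 13: C(13,3) = 286.
Subtract selections that omit an entire group: no seniors → C(7,3) = 35; no juniors → C(6,3) = 20.
Both groups omitted at once is impossible, so 286 − 55 = 231.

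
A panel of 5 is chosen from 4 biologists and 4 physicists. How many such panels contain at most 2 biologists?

28

Split by how many biologists are chosen (0 through 2).
Sum: C(4,0)·C(4,5) + C(4,1)·C(4,4) + C(4,2)·C(4,3) = 0 + 4 + 24 = 28.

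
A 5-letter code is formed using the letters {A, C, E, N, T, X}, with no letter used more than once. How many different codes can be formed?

720

Choose and order 5 of the 6 symbols: the first letter has 6 options, the next 5, and so on down to 2.
6 × 5 × 4 × 3 × 2 = 720.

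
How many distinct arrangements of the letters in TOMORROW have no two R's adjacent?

There are 8!/(3!·2!) = 3360 arrangements of TOMORROW in total.
Arrangements with the R's together: treat RR as one letter, giving (7)!/(3!) = 840.
Subtracting, 3360 − 840 = 2520 arrangements keep the R's apart.

2520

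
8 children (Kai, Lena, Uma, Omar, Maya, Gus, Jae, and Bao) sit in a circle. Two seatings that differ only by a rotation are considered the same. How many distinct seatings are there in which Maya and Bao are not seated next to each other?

3600

All circular seatings of 8 people number (7)! = 5040.
Seatings with Maya beside Bao: treat them as a block with 2 internal orders, giving 2 × (6)! = 1440.
Subtracting, 5040 − 1440 = 3600.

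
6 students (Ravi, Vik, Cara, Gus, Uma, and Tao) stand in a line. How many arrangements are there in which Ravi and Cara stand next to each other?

240

Place the 4 others and the Ravi-Cara pair as 5 objects in a line; the pair has 2 internal arrangements.
So the count is 2·(5)! = 240.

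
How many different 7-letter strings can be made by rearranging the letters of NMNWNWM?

210

The 7 letters of NMNWNWM have repeats: M appearing twice, N appearing 3 times, and W appearing twice.
The number of distinct arrangements is 7!/(3!·2!·2!) = 5040/24 = 210.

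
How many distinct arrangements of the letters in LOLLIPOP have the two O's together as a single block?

420

Treat the 2 copies of O as a single block. The multiset to arrange is then {OO, I, L, L, L, P, P}, 7 items in all.
That gives (7)!/(3!·2!) = 420 arrangements.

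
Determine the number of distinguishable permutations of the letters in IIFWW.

Letter multiplicities in IIFWW: F×1, I×2, W×2.
So there are 5! / (2!·2!) = 30 distinguishable arrangements.

30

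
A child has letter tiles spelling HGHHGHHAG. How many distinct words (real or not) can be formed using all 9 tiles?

504

HGHHGHHAG has 9 letters with G appearing 3 times and H appearing 5 times.
So there are 9! / (5!·3!) = 504 distinguishable arrangements.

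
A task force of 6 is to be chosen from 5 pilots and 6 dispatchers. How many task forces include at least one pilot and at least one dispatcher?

Unrestricted: C(11,6) = 462 ways to pick any 6 of the 11.
Selections missing a whole group: no pilots → C(6,6) = 1; no dispatchers → C(5,6) = 0.
Both groups omitted at once is impossible, so 462 − 1 = 461.

461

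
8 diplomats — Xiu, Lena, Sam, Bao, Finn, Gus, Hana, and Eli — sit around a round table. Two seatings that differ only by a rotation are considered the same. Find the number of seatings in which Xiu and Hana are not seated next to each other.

All circular seatings of 8 people number (7)! = 5040.
Seatings with Xiu beside Hana: treat them as a block with 2 internal orders, giving 2 × (6)! = 1440.
Subtracting, 5040 − 1440 = 3600.

3600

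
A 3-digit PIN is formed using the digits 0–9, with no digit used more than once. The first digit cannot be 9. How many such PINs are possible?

648

The first digit has 10−1 = 9 choices (anything except 9).
The remaining 2 digits are filled from the other 9 symbols without repetition: 9 × 8 = 72.
Total: 9 × 72 = 648.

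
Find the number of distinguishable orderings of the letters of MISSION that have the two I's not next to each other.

Total arrangements of MISSION: 7!/(2!·2!) = 1260.
If the two I's are adjacent, glue them into one block, leaving 6 items to arrange: (6)!/(2!) = 360 ways.
Hence 1260 − 360 = 900.

900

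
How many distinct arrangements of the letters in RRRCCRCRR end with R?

Fix R in the last position and arrange the remaining 8 letters.
Those 8 letters have C appearing 3 times and R appearing 5 times, giving (8)!/(5!·3!) = 56.

56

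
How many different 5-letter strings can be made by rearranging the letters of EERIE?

20

The 5 letters of EERIE have repeats: E appearing 3 times.
Dividing 5! = 120 by 3! = 6 for the repeated letters gives 20.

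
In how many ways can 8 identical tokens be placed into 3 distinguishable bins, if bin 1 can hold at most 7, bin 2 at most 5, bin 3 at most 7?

Without the upper bounds there are C(10,2) = 45 ways to split 8 among 3 bins.
Subtract solutions that violate a single cap (substitute x_i' = x_i − (cap_i+1)): x_1 ≥ 8 gives C(2,2) = 1; x_2 ≥ 6 gives C(4,2) = 6; x_3 ≥ 8 gives C(2,2) = 1. Together 8.
No two caps can be exceeded simultaneously, so the pair terms are all 0.
By inclusion–exclusion the count is 45 − 8 + 0 = 37.

37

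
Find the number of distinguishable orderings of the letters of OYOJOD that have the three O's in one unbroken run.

Treat the 3 copies of O as a single block. The multiset to arrange is then {OOO, D, J, Y}, 4 items in all.
All 4 items are distinct, so there are (4)! = 24 arrangements.

24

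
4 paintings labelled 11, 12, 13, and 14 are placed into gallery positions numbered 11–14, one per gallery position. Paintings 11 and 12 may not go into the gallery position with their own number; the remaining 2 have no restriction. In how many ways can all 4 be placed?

Let Aᵢ (for i ∈ {11, 12}) be the placements that put painting i in its forbidden gallery position. Any j of these fix j positions, leaving (4−j)! ways to fill the rest, and there are C(2,j) ways to pick which j.
By inclusion–exclusion, the number of valid placements is Σ_{j=0}^{2} (−1)^j C(2,j)·(4−j)!.
Computing: 24 − 12 + 2 = 14.

14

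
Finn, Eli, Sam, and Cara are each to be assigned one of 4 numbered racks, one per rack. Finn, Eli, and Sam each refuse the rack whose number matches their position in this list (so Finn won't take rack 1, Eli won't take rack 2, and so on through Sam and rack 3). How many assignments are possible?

Let Aᵢ (for i ∈ {1, 2, 3}) be the placements that put person i in their forbidden rack. Any j of these fix j positions, leaving (4−j)! ways to fill the rest, and there are C(3,j) ways to pick which j.
By inclusion–exclusion, the number of valid placements is Σ_{j=0}^{3} (−1)^j C(3,j)·(4−j)!.
Computing: 24 − 18 + 6 − 1 = 11.

11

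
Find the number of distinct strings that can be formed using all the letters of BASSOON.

1260

The 7 letters of BASSOON have repeats: O appearing twice and S appearing twice.
So there are 7! / (2!·2!) = 1260 distinguishable arrangements.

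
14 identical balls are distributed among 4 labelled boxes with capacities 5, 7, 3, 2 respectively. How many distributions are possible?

By stars and bars, unrestricted non-negative solutions to x_1+…+x_4 = 14 number C(14+3,3) = 680.
Subtract solutions that violate a single cap (substitute x_i' = x_i − (cap_i+1)): x_1 ≥ 6 gives C(11,3) = 165; x_2 ≥ 8 gives C(9,3) = 84; x_3 ≥ 4 gives C(13,3) = 286; x_4 ≥ 3 gives C(14,3) = 364. Together 899.
Add back pairs where two caps are both exceeded: 1 + 35 + 56 + 10 + 20 + 120 = 242.
Subtract triples: 0 + 0 + 4 + 0 = 4.
By inclusion–exclusion the count is 680 − 899 + 242 − 4 = 19.

19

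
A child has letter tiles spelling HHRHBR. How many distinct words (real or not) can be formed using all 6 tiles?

60

HHRHBR has 6 letters with H appearing 3 times and R appearing twice.
The number of distinct arrangements is 6!/(3!·2!) = 720/12 = 60.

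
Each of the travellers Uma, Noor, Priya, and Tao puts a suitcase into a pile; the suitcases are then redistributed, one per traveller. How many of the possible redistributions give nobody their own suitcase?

9

Let Aᵢ be the assignments in which traveller i gets their own suitcase. We want the size of the complement of A₁∪…∪A_4.
By inclusion–exclusion this is Σ_{j=0}^{4} (−1)^j C(4,j)·(4−j)!.
Computing: 24 − 24 + 12 − 4 + 1 = 9.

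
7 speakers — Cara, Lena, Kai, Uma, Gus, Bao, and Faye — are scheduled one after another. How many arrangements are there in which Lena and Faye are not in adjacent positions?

Of the 7! = 5040 arrangements, those with Lena and Faye adjacent number 2 × 6! = 1440 (treat the pair as a block with 2 internal orders).
Complementary counting: 5040 − 1440 = 3600.

3600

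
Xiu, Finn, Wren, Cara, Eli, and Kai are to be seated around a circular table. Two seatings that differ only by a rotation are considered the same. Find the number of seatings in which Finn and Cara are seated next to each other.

48

Treat {Finn, Cara} as one unit (2 internal orders) and seat the resulting 5 units around the table: (4)! circular arrangements.
So 2 × (4)! = 2 × 24 = 48.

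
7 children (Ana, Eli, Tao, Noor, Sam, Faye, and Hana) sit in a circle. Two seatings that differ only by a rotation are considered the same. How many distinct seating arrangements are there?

720

Fix one person's seat to break rotational symmetry; the remaining 6 people can be arranged in (6)! = 720 ways.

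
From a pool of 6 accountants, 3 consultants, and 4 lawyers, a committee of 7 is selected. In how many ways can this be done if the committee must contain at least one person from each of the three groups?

With no constraint there are C(13,7) = 1716 possible selections.
Subtract selections that omit an entire group: no accountants → C(7,7) = 1; no consultants → C(10,7) = 120; no lawyers → C(9,7) = 36.
Add back selections omitting two groups (i.e. drawn from a single group): C(6,7) + C(3,7) + C(4,7) = 0.
By inclusion–exclusion: 1716 − 157 + 0 = 1559.

1559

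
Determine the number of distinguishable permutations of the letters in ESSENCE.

Letter multiplicities in ESSENCE: C×1, E×3, N×1, S×2.
The number of distinct arrangements is 7!/(3!·2!) = 5040/12 = 420.

420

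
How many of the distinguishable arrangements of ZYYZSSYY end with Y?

Fix Y in the last position and arrange the remaining 7 letters.
Those 7 letters have S appearing twice, Y appearing 3 times, and Z appearing twice, giving (7)!/(3!·2!·2!) = 210.

210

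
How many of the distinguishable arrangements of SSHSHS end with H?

With the last slot taken by H, it remains to arrange the other 5 letters (SSSHS).
Those 5 letters have S appearing 4 times, giving (5)!/(4!) = 5.

5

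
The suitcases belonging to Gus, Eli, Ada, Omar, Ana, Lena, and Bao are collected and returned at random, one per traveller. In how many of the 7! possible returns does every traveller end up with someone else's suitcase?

Let Aᵢ be the assignments in which traveller i gets their own suitcase. We want the size of the complement of A₁∪…∪A_7.
By inclusion–exclusion this is Σ_{j=0}^{7} (−1)^j C(7,j)·(7−j)!.
Computing: 5040 − 5040 + 2520 − 840 + 210 − 42 + 7 − 1 = 1854.

1854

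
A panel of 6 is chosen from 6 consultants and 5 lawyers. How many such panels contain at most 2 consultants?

Split by how many consultants are chosen (0 through 2).
Sum: C(6,0)·C(5,6) + C(6,1)·C(5,5) + C(6,2)·C(5,4) = 0 + 6 + 75 = 81.

81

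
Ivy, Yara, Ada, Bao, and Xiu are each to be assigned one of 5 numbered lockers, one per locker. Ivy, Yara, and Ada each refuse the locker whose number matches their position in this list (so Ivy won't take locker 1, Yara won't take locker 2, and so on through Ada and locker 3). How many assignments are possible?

Let Aᵢ (for i ∈ {1, 2, 3}) be the placements that put person i in their forbidden locker. Any j of these fix j positions, leaving (5−j)! ways to fill the rest, and there are C(3,j) ways to pick which j.
By inclusion–exclusion, the number of valid placements is Σ_{j=0}^{3} (−1)^j C(3,j)·(5−j)!.
Computing: 120 − 72 + 18 − 2 = 64.

64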